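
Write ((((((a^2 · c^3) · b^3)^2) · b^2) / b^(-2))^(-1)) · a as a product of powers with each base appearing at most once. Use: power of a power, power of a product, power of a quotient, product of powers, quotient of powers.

a^(-3)·b^(-10)·c^(-6)

((((((a^2 · c^3) · b^3)^2) · b^2) / b^(-2))^(-1)) · a
= ((((((a^2 · c^3) · b^3)^2) · b^2)^(-1)) / ((b^(-2))^(-1))) · a    [power of a quotient]
= ((((((a^2 · c^3) · b^3)^2)^(-1)) · ((b^2)^(-1))) / ((b^(-2))^(-1))) · a    [power of a product]
= (((((a^2 · c^3) · b^3)^(-2)) · ((b^2)^(-1))) / ((b^(-2))^(-1))) · a    [power of a power]
= (((((a^2 · c^3)^(-2)) · ((b^3)^(-2))) · ((b^2)^(-1))) / ((b^(-2))^(-1))) · a    [power of a product]
= ((((((a^2)^(-2)) · ((c^3)^(-2))) · ((b^3)^(-2))) · ((b^2)^(-1))) / ((b^(-2))^(-1))) · a    [power of a product]
= ((((a^(-4) · ((c^3)^(-2))) · ((b^3)^(-2))) · ((b^2)^(-1))) / ((b^(-2))^(-1))) · a    [power of a power]
= ((((a^(-4) · c^(-6)) · ((b^3)^(-2))) · ((b^2)^(-1))) / ((b^(-2))^(-1))) · a    [power of a power]
= ((((a^(-4) · c^(-6)) · b^(-6)) · ((b^2)^(-1))) / ((b^(-2))^(-1))) · a    [power of a power]
= ((((a^(-4) · c^(-6)) · b^(-6)) · b^(-2)) / ((b^(-2))^(-1))) · a    [power of a power]
= ((((a^(-4) · c^(-6)) · b^(-6)) · b^(-2)) / b^2) · a    [power of a power]
= a^(-3)·b^(-10)·c^(-6)    [quotient of powers; product of powers]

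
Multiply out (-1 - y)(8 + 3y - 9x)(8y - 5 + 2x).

-9y + 40 - 61x - 73y^2 + 5xy + 18x^2 - 24y^3 + 66xy^2 + 18x^2y

(-1 - y)(8 + 3y - 9x)(8y - 5 + 2x)
= (-8 - 3y + 9x - 8y - 3y^2 + 9xy)(8y - 5 + 2x)    [distributive law]
= (-8 - 11y + 9x - 3y^2 + 9xy)(8y - 5 + 2x)    [combine like terms]
= -64y + 40 - 16x - 88y^2 + 55y - 22xy + 72xy - 45x + 18x^2 - 24y^3 + 15y^2 - 6xy^2 + 72xy^2 - 45xy + 18x^2y    [distributive law]
= -9y + 40 - 61x - 73y^2 + 5xy + 18x^2 - 24y^3 + 66xy^2 + 18x^2y    [combine like terms]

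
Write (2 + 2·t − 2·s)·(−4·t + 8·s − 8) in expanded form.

(2 + 2·t − 2·s)·(−4·t + 8·s − 8)
= −8·t + 16·s − 16 − 8·t^2 + 16·s·t − 16·t + 8·s·t − 16·s^2 + 16·s    [distributive law]
= −24·t + 32·s − 16 − 8·t^2 + 24·s·t − 16·s^2    [combine like terms]

−24·t + 32·s − 16 − 8·t^2 + 24·s·t − 16·s^2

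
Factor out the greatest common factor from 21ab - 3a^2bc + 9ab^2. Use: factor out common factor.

3ab(7 - ac + 3b)

21ab - 3a^2bc + 9ab^2
= 3(7ab - a^2bc + 3ab^2)    [factor out 3]
= 3ab(7 - ac + 3b)    [factor out ab]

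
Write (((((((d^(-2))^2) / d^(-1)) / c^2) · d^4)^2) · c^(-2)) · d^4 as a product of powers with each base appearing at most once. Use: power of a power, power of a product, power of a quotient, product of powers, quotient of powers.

(((((((d^(-2))^2) / d^(-1)) / c^2) · d^4)^2) · c^(-2)) · d^4
= (((((((d^(-2))^2) / d^(-1)) / c^2)^2) · ((d^4)^2)) · c^(-2)) · d^4    [power of a product]
= (((((((d^(-2))^2) / d^(-1))^2) / ((c^2)^2)) · ((d^4)^2)) · c^(-2)) · d^4    [power of a quotient]
= (((((((d^(-2))^2)^2) / ((d^(-1))^2)) / ((c^2)^2)) · ((d^4)^2)) · c^(-2)) · d^4    [power of a quotient]
= ((((((d^(-2))^4) / ((d^(-1))^2)) / ((c^2)^2)) · ((d^4)^2)) · c^(-2)) · d^4    [power of a power]
= ((((d^(-8) / ((d^(-1))^2)) / ((c^2)^2)) · ((d^4)^2)) · c^(-2)) · d^4    [power of a power]
= ((((d^(-8) / d^(-2)) / ((c^2)^2)) · ((d^4)^2)) · c^(-2)) · d^4    [power of a power]
= (((d^(-6) / ((c^2)^2)) · ((d^4)^2)) · c^(-2)) · d^4    [quotient of powers]
= (((d^(-6) / c^4) · ((d^4)^2)) · c^(-2)) · d^4    [power of a power]
= (((d^(-6) / c^4) · d^8) · c^(-2)) · d^4    [power of a power]
= c^(-6)·d^6    [quotient of powers; product of powers]

c^(-6)·d^6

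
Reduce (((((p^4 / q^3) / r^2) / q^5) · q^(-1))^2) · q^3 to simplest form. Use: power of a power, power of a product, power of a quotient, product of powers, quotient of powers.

(((((p^4 / q^3) / r^2) / q^5) · q^(-1))^2) · q^3
= (((((p^4 / q^3) / r^2) / q^5)^2) · ((q^(-1))^2)) · q^3    [power of a product]
= (((((p^4 / q^3) / r^2)^2) / ((q^5)^2)) · ((q^(-1))^2)) · q^3    [power of a quotient]
= (((((p^4 / q^3)^2) / ((r^2)^2)) / ((q^5)^2)) · ((q^(-1))^2)) · q^3    [power of a quotient]
= ((((((p^4)^2) / ((q^3)^2)) / ((r^2)^2)) / ((q^5)^2)) · ((q^(-1))^2)) · q^3    [power of a quotient]
= ((((p^8 / ((q^3)^2)) / ((r^2)^2)) / ((q^5)^2)) · ((q^(-1))^2)) · q^3    [power of a power]
= ((((p^8 / q^6) / ((r^2)^2)) / ((q^5)^2)) · ((q^(-1))^2)) · q^3    [power of a power]
= ((((p^8 / q^6) / r^4) / ((q^5)^2)) · ((q^(-1))^2)) · q^3    [power of a power]
= ((((p^8 / q^6) / r^4) / q^10) · ((q^(-1))^2)) · q^3    [power of a power]
= ((((p^8 / q^6) / r^4) / q^10) · q^(-2)) · q^3    [power of a power]
= p^8q^(-15)r^(-4)    [quotient of powers; product of powers]

p^8q^(-15)r^(-4)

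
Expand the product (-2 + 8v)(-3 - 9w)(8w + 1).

66w + 6 + 144w² - 264vw - 24v - 576vw²

(-2 + 8v)(-3 - 9w)(8w + 1)
= (6 + 18w - 24v - 72vw)(8w + 1)    [distributive law]
= 48w + 6 + 144w² + 18w - 192vw - 24v - 576vw² - 72vw    [distributive law]
= 66w + 6 + 144w² - 264vw - 24v - 576vw²    [combine like terms]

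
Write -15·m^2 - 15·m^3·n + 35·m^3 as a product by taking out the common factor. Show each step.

5·m^2(-3 - 3·m·n + 7·m)

-15·m^2 - 15·m^3·n + 35·m^3
= 5(-3·m^2 - 3·m^3·n + 7·m^3)    [factor out 5]
= 5·m^2(-3 - 3·m·n + 7·m)    [factor out m^2]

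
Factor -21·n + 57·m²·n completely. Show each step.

-21·n + 57·m²·n
= 3(-7·n + 19·m²·n)    [factor out 3]
= 3·n(-7 + 19·m²)    [factor out n]

3·n(-7 + 19·m²)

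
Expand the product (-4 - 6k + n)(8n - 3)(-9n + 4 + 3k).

(-4 - 6k + n)(8n - 3)(-9n + 4 + 3k)
= (-32n + 12 - 48kn + 18k + 8n^2 - 3n)(-9n + 4 + 3k)    [distributive law]
= (-35n + 12 - 48kn + 18k + 8n^2)(-9n + 4 + 3k)    [combine like terms]
= 315n^2 - 140n - 105kn - 108n + 48 + 36k + 432kn^2 - 192kn - 144k^2n - 162kn + 72k + 54k^2 - 72n^3 + 32n^2 + 24kn^2    [distributive law]
= 347n^2 - 248n - 459kn + 48 + 108k + 456kn^2 - 144k^2n + 54k^2 - 72n^3    [combine like terms]

347n^2 - 248n - 459kn + 48 + 108k + 456kn^2 - 144k^2n + 54k^2 - 72n^3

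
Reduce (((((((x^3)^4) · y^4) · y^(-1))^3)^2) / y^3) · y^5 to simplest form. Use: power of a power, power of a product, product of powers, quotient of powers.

x^72y^20

(((((((x^3)^4) · y^4) · y^(-1))^3)^2) / y^3) · y^5
= ((((((x^3)^4) · y^4) · y^(-1))^6) / y^3) · y^5    [power of a power]
= ((((((x^3)^4) · y^4)^6) · ((y^(-1))^6)) / y^3) · y^5    [power of a product]
= ((((((x^3)^4)^6) · ((y^4)^6)) · ((y^(-1))^6)) / y^3) · y^5    [power of a product]
= (((((x^3)^24) · ((y^4)^6)) · ((y^(-1))^6)) / y^3) · y^5    [power of a power]
= (((x^72 · ((y^4)^6)) · ((y^(-1))^6)) / y^3) · y^5    [power of a power]
= (((x^72 · y^24) · ((y^(-1))^6)) / y^3) · y^5    [power of a power]
= (((x^72 · y^24) · y^(-6)) / y^3) · y^5    [power of a power]
= x^72y^20    [quotient of powers; product of powers]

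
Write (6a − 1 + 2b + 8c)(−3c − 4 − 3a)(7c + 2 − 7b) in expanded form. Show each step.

−294ac^2 − 231ac + 252abc − 42a + 135ab − 126a^2c − 36a^2 + 126a^2b − 251c^2 − 30c + 135bc + 8 − 44b + 126bc^2 + 42b^2c + 56b^2 + 42ab^2 − 168c^3

(6a − 1 + 2b + 8c)(−3c − 4 − 3a)(7c + 2 − 7b)
= (−18ac − 24a − 18a^2 + 3c + 4 + 3a − 6bc − 8b − 6ab − 24c^2 − 32c − 24ac)(7c + 2 − 7b)    [distributive law]
= (−42ac − 21a − 18a^2 − 29c + 4 − 6bc − 8b − 6ab − 24c^2)(7c + 2 − 7b)    [combine like terms]
= −294ac^2 − 84ac + 294abc − 147ac − 42a + 147ab − 126a^2c − 36a^2 + 126a^2b − 203c^2 − 58c + 203bc + 28c + 8 − 28b − 42bc^2 − 12bc + 42b^2c − 56bc − 16b + 56b^2 − 42abc − 12ab + 42ab^2 − 168c^3 − 48c^2 + 168bc^2    [distributive law]
= −294ac^2 − 231ac + 252abc − 42a + 135ab − 126a^2c − 36a^2 + 126a^2b − 251c^2 − 30c + 135bc + 8 − 44b + 126bc^2 + 42b^2c + 56b^2 + 42ab^2 − 168c^3    [combine like terms]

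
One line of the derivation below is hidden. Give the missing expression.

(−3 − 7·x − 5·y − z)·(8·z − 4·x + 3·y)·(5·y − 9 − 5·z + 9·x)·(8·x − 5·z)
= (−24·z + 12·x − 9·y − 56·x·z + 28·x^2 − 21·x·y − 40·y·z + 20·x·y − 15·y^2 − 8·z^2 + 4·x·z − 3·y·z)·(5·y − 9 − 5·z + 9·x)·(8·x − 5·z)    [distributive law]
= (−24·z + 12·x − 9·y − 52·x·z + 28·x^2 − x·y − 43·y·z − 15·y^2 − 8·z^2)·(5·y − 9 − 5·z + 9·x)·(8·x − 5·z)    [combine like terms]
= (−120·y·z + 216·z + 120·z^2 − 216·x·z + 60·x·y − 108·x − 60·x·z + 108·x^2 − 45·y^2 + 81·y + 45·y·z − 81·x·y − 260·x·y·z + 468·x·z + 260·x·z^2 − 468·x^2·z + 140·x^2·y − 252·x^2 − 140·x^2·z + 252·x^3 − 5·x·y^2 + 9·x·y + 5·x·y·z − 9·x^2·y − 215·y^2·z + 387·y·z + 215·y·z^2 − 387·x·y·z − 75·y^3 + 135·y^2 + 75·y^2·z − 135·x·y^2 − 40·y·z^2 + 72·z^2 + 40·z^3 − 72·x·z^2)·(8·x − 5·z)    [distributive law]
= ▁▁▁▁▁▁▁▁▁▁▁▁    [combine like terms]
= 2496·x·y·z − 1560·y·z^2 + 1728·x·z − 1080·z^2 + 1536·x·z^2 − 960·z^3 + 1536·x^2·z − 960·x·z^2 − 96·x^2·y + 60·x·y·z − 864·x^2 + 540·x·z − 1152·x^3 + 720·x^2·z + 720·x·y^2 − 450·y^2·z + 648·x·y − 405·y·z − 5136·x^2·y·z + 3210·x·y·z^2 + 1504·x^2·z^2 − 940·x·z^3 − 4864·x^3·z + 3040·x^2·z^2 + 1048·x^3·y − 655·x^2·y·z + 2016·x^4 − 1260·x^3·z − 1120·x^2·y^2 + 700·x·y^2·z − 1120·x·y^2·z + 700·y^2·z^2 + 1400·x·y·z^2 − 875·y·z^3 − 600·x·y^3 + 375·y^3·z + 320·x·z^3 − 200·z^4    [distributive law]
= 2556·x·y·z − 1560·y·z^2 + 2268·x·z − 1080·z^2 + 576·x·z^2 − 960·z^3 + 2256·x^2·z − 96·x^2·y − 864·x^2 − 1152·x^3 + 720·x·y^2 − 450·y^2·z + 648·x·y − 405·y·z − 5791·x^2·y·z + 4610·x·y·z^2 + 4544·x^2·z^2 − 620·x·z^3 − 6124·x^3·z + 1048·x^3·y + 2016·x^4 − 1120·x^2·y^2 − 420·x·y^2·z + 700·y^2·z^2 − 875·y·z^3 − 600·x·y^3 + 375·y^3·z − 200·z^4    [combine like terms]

Applying combine like terms to the line above:

(312·y·z + 216·z + 192·z^2 + 192·x·z − 12·x·y − 108·x − 144·x^2 + 90·y^2 + 81·y − 642·x·y·z + 188·x·z^2 − 608·x^2·z + 131·x^2·y + 252·x^3 − 140·x·y^2 − 140·y^2·z + 175·y·z^2 − 75·y^3 + 40·z^3)·(8·x − 5·z)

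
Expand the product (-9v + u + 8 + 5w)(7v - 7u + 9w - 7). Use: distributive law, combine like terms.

-63v² + 70uv - 46vw + 119v - 7u² - 26uw - 63u + 37w - 56 + 45w²

(-9v + u + 8 + 5w)(7v - 7u + 9w - 7)
= -63v² + 63uv - 81vw + 63v + 7uv - 7u² + 9uw - 7u + 56v - 56u + 72w - 56 + 35vw - 35uw + 45w² - 35w    [distributive law]
= -63v² + 70uv - 46vw + 119v - 7u² - 26uw - 63u + 37w - 56 + 45w²    [combine like terms]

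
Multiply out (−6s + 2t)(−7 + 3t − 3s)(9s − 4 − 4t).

306s² − 168s − 198st − 288s²t + 150st² + 162s³ + 56t + 32t² − 24t³

(−6s + 2t)(−7 + 3t − 3s)(9s − 4 − 4t)
= (42s − 18st + 18s² − 14t + 6t² − 6st)(9s − 4 − 4t)    [distributive law]
= (42s − 24st + 18s² − 14t + 6t²)(9s − 4 − 4t)    [combine like terms]
= 378s² − 168s − 168st − 216s²t + 96st + 96st² + 162s³ − 72s² − 72s²t − 126st + 56t + 56t² + 54st² − 24t² − 24t³    [distributive law]
= 306s² − 168s − 198st − 288s²t + 150st² + 162s³ + 56t + 32t² − 24t³    [combine like terms]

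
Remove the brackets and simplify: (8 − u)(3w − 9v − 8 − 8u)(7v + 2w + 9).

(8 − u)(3w − 9v − 8 − 8u)(7v + 2w + 9)
= (24w − 72v − 64 − 64u − 3uw + 9uv + 8u + 8u²)(7v + 2w + 9)    [distributive law]
= (24w − 72v − 64 − 56u − 3uw + 9uv + 8u²)(7v + 2w + 9)    [combine like terms]
= 168vw + 48w² + 216w − 504v² − 144vw − 648v − 448v − 128w − 576 − 392uv − 112uw − 504u − 21uvw − 6uw² − 27uw + 63uv² + 18uvw + 81uv + 56u²v + 16u²w + 72u²    [distributive law]
= 24vw + 48w² + 88w − 504v² − 1096v − 576 − 311uv − 139uw − 504u − 3uvw − 6uw² + 63uv² + 56u²v + 16u²w + 72u²    [combine like terms]

24vw + 48w² + 88w − 504v² − 1096v − 576 − 311uv − 139uw − 504u − 3uvw − 6uw² + 63uv² + 56u²v + 16u²w + 72u²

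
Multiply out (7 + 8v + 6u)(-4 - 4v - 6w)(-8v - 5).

(7 + 8v + 6u)(-4 - 4v - 6w)(-8v - 5)
= (-28 - 28v - 42w - 32v - 32v² - 48vw - 24u - 24uv - 36uw)(-8v - 5)    [distributive law]
= (-28 - 60v - 42w - 32v² - 48vw - 24u - 24uv - 36uw)(-8v - 5)    [combine like terms]
= 224v + 140 + 480v² + 300v + 336vw + 210w + 256v³ + 160v² + 384v²w + 240vw + 192uv + 120u + 192uv² + 120uv + 288uvw + 180uw    [distributive law]
= 524v + 140 + 640v² + 576vw + 210w + 256v³ + 384v²w + 312uv + 120u + 192uv² + 288uvw + 180uw    [combine like terms]

524v + 140 + 640v² + 576vw + 210w + 256v³ + 384v²w + 312uv + 120u + 192uv² + 288uvw + 180uw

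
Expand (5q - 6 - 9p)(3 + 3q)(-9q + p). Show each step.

(5q - 6 - 9p)(3 + 3q)(-9q + p)
= (15q + 15q^2 - 18 - 18q - 27p - 27pq)(-9q + p)    [distributive law]
= (-3q + 15q^2 - 18 - 27p - 27pq)(-9q + p)    [combine like terms]
= 27q^2 - 3pq - 135q^3 + 15pq^2 + 162q - 18p + 243pq - 27p^2 + 243pq^2 - 27p^2q    [distributive law]
= 27q^2 + 240pq - 135q^3 + 258pq^2 + 162q - 18p - 27p^2 - 27p^2q    [combine like terms]

27q^2 + 240pq - 135q^3 + 258pq^2 + 162q - 18p - 27p^2 - 27p^2q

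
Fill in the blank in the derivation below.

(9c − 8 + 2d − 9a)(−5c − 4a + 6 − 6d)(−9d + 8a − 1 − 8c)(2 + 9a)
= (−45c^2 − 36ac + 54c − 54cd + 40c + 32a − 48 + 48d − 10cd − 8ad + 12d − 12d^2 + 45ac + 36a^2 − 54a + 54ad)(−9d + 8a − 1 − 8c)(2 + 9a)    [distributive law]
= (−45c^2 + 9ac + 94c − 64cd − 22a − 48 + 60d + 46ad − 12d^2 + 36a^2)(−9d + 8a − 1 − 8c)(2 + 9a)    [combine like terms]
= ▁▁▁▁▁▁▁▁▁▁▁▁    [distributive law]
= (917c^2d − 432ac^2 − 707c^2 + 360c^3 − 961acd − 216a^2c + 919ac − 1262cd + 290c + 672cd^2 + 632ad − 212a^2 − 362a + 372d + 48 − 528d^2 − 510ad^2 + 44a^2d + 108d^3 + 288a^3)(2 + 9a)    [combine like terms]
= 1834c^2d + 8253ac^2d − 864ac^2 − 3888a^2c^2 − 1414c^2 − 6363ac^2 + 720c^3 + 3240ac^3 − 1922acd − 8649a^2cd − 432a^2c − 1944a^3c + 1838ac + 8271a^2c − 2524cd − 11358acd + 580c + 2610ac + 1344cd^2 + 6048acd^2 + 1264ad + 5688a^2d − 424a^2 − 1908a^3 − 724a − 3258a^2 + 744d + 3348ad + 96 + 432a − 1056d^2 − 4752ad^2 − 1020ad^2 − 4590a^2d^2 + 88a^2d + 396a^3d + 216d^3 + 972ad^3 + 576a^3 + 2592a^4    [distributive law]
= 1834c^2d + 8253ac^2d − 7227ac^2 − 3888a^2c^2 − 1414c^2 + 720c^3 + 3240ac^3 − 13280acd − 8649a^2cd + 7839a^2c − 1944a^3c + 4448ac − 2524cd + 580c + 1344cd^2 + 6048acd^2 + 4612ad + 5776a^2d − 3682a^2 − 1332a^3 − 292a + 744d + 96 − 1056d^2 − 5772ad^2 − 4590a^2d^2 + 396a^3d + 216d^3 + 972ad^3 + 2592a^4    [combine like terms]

After distributive law, the bracketed line is:

(405c^2d − 360ac^2 + 45c^2 + 360c^3 − 81acd + 72a^2c − 9ac − 72ac^2 − 846cd + 752ac − 94c − 752c^2 + 576cd^2 − 512acd + 64cd + 512c^2d + 198ad − 176a^2 + 22a + 176ac + 432d − 384a + 48 + 384c − 540d^2 + 480ad − 60d − 480cd − 414ad^2 + 368a^2d − 46ad − 368acd + 108d^3 − 96ad^2 + 12d^2 + 96cd^2 − 324a^2d + 288a^3 − 36a^2 − 288a^2c)(2 + 9a)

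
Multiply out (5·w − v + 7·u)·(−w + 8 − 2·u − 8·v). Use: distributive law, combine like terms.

−5·w^2 + 40·w − 17·u·w − 39·v·w − 8·v − 54·u·v + 8·v^2 + 56·u − 14·u^2

(5·w − v + 7·u)·(−w + 8 − 2·u − 8·v)
= −5·w^2 + 40·w − 10·u·w − 40·v·w + v·w − 8·v + 2·u·v + 8·v^2 − 7·u·w + 56·u − 14·u^2 − 56·u·v    [distributive law]
= −5·w^2 + 40·w − 17·u·w − 39·v·w − 8·v − 54·u·v + 8·v^2 + 56·u − 14·u^2    [combine like terms]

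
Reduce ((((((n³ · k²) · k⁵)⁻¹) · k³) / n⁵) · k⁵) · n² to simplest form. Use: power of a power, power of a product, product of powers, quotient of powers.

kn⁻⁶

((((((n³ · k²) · k⁵)⁻¹) · k³) / n⁵) · k⁵) · n²
= ((((((n³ · k²)⁻¹) · ((k⁵)⁻¹)) · k³) / n⁵) · k⁵) · n²    [power of a product]
= (((((((n³)⁻¹) · ((k²)⁻¹)) · ((k⁵)⁻¹)) · k³) / n⁵) · k⁵) · n²    [power of a product]
= (((((n⁻³ · ((k²)⁻¹)) · ((k⁵)⁻¹)) · k³) / n⁵) · k⁵) · n²    [power of a power]
= (((((n⁻³ · k⁻²) · ((k⁵)⁻¹)) · k³) / n⁵) · k⁵) · n²    [power of a power]
= (((((n⁻³ · k⁻²) · k⁻⁵) · k³) / n⁵) · k⁵) · n²    [power of a power]
= kn⁻⁶    [quotient of powers; product of powers]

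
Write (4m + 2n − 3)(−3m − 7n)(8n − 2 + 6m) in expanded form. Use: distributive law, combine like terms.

(4m + 2n − 3)(−3m − 7n)(8n − 2 + 6m)
= (−12m² − 28mn − 6mn − 14n² + 9m + 21n)(8n − 2 + 6m)    [distributive law]
= (−12m² − 34mn − 14n² + 9m + 21n)(8n − 2 + 6m)    [combine like terms]
= −96m²n + 24m² − 72m³ − 272mn² + 68mn − 204m²n − 112n³ + 28n² − 84mn² + 72mn − 18m + 54m² + 168n² − 42n + 126mn    [distributive law]
= −300m²n + 78m² − 72m³ − 356mn² + 266mn − 112n³ + 196n² − 18m − 42n    [combine like terms]

−300m²n + 78m² − 72m³ − 356mn² + 266mn − 112n³ + 196n² − 18m − 42n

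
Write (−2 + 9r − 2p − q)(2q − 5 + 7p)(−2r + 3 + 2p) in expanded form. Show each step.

52qr + 3q − 31pq − 155r + 30 + 8p + 107pr − 50p² − 36qr² + 58pqr + 90r² − 126pr² + 154p²r − 22p²q − 28p³ + 4q²r − 6q² − 4pq²

(−2 + 9r − 2p − q)(2q − 5 + 7p)(−2r + 3 + 2p)
= (−4q + 10 − 14p + 18qr − 45r + 63pr − 4pq + 10p − 14p² − 2q² + 5q − 7pq)(−2r + 3 + 2p)    [distributive law]
= (q + 10 − 4p + 18qr − 45r + 63pr − 11pq − 14p² − 2q²)(−2r + 3 + 2p)    [combine like terms]
= −2qr + 3q + 2pq − 20r + 30 + 20p + 8pr − 12p − 8p² − 36qr² + 54qr + 36pqr + 90r² − 135r − 90pr − 126pr² + 189pr + 126p²r + 22pqr − 33pq − 22p²q + 28p²r − 42p² − 28p³ + 4q²r − 6q² − 4pq²    [distributive law]
= 52qr + 3q − 31pq − 155r + 30 + 8p + 107pr − 50p² − 36qr² + 58pqr + 90r² − 126pr² + 154p²r − 22p²q − 28p³ + 4q²r − 6q² − 4pq²    [combine like terms]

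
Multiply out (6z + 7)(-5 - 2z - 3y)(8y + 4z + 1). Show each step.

(6z + 7)(-5 - 2z - 3y)(8y + 4z + 1)
= (-30z - 12z^2 - 18yz - 35 - 14z - 21y)(8y + 4z + 1)    [distributive law]
= (-44z - 12z^2 - 18yz - 35 - 21y)(8y + 4z + 1)    [combine like terms]
= -352yz - 176z^2 - 44z - 96yz^2 - 48z^3 - 12z^2 - 144y^2z - 72yz^2 - 18yz - 280y - 140z - 35 - 168y^2 - 84yz - 21y    [distributive law]
= -454yz - 188z^2 - 184z - 168yz^2 - 48z^3 - 144y^2z - 301y - 35 - 168y^2    [combine like terms]

-454yz - 188z^2 - 184z - 168yz^2 - 48z^3 - 144y^2z - 301y - 35 - 168y^2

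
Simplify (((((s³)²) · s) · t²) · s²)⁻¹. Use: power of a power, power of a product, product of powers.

(((((s³)²) · s) · t²) · s²)⁻¹
= (((((s³)²) · s) · t²)⁻¹) · ((s²)⁻¹)    [power of a product]
= (((((s³)²) · s)⁻¹) · ((t²)⁻¹)) · ((s²)⁻¹)    [power of a product]
= (((((s³)²)⁻¹) · (s⁻¹)) · ((t²)⁻¹)) · ((s²)⁻¹)    [power of a product]
= ((((s³)⁻²) · (s⁻¹)) · ((t²)⁻¹)) · ((s²)⁻¹)    [power of a power]
= ((s⁻⁶ · (s⁻¹)) · ((t²)⁻¹)) · ((s²)⁻¹)    [power of a power]
= (s⁻⁷ · ((t²)⁻¹)) · ((s²)⁻¹)    [product of powers]
= (s⁻⁷ · t⁻²) · ((s²)⁻¹)    [power of a power]
= (s⁻⁷ · t⁻²) · s⁻²    [power of a power]
= s⁻⁹t⁻²    [product of powers]

s⁻⁹t⁻²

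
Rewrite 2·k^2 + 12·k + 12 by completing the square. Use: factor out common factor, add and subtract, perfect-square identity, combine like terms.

2·k^2 + 12·k + 12
= 2(k^2 + 6·k) + 12    [factor out 2 from the k-terms]
= 2(k^2 + 6·k + 9 - 9) + 12    [add and subtract 9 inside the bracket]
= 2(k + 3)^2 - 18 + 12    [perfect-square identity]
= 2(k + 3)^2 - 6    [combine constants]

2(k + 3)^2 - 6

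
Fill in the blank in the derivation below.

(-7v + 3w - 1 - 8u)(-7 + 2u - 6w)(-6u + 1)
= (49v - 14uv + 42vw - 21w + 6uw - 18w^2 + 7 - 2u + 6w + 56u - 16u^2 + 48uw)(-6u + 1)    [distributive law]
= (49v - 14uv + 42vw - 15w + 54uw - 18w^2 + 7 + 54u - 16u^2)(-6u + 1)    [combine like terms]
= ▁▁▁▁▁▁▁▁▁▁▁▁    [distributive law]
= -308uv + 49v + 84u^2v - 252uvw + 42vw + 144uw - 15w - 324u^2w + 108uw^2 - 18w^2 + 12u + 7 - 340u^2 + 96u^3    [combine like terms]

By distributive law:

-294uv + 49v + 84u^2v - 14uv - 252uvw + 42vw + 90uw - 15w - 324u^2w + 54uw + 108uw^2 - 18w^2 - 42u + 7 - 324u^2 + 54u + 96u^3 - 16u^2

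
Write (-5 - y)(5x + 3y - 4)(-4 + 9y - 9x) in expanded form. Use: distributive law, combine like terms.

(-5 - y)(5x + 3y - 4)(-4 + 9y - 9x)
= (-25x - 15y + 20 - 5xy - 3y^2 + 4y)(-4 + 9y - 9x)    [distributive law]
= (-25x - 11y + 20 - 5xy - 3y^2)(-4 + 9y - 9x)    [combine like terms]
= 100x - 225xy + 225x^2 + 44y - 99y^2 + 99xy - 80 + 180y - 180x + 20xy - 45xy^2 + 45x^2y + 12y^2 - 27y^3 + 27xy^2    [distributive law]
= -80x - 106xy + 225x^2 + 224y - 87y^2 - 80 - 18xy^2 + 45x^2y - 27y^3    [combine like terms]

-80x - 106xy + 225x^2 + 224y - 87y^2 - 80 - 18xy^2 + 45x^2y - 27y^3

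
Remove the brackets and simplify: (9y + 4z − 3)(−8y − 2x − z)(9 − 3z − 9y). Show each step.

−864y^2 + 585y^2z + 648y^3 − 216xy + 126xyz + 162xy^2 − 468yz + 159yz^2 − 90xz + 24xz^2 − 45z^2 + 12z^3 + 216y + 54x + 27z

(9y + 4z − 3)(−8y − 2x − z)(9 − 3z − 9y)
= (−72y^2 − 18xy − 9yz − 32yz − 8xz − 4z^2 + 24y + 6x + 3z)(9 − 3z − 9y)    [distributive law]
= (−72y^2 − 18xy − 41yz − 8xz − 4z^2 + 24y + 6x + 3z)(9 − 3z − 9y)    [combine like terms]
= −648y^2 + 216y^2z + 648y^3 − 162xy + 54xyz + 162xy^2 − 369yz + 123yz^2 + 369y^2z − 72xz + 24xz^2 + 72xyz − 36z^2 + 12z^3 + 36yz^2 + 216y − 72yz − 216y^2 + 54x − 18xz − 54xy + 27z − 9z^2 − 27yz    [distributive law]
= −864y^2 + 585y^2z + 648y^3 − 216xy + 126xyz + 162xy^2 − 468yz + 159yz^2 − 90xz + 24xz^2 − 45z^2 + 12z^3 + 216y + 54x + 27z    [combine like terms]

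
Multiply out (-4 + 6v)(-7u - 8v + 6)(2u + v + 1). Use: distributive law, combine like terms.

(-4 + 6v)(-7u - 8v + 6)(2u + v + 1)
= (28u + 32v - 24 - 42uv - 48v^2 + 36v)(2u + v + 1)    [distributive law]
= (28u + 68v - 24 - 42uv - 48v^2)(2u + v + 1)    [combine like terms]
= 56u^2 + 28uv + 28u + 136uv + 68v^2 + 68v - 48u - 24v - 24 - 84u^2v - 42uv^2 - 42uv - 96uv^2 - 48v^3 - 48v^2    [distributive law]
= 56u^2 + 122uv - 20u + 20v^2 + 44v - 24 - 84u^2v - 138uv^2 - 48v^3    [combine like terms]

56u^2 + 122uv - 20u + 20v^2 + 44v - 24 - 84u^2v - 138uv^2 - 48v^3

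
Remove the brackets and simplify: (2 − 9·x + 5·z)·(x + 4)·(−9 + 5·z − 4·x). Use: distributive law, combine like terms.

274·x − 295·x·z + 217·x² − 72 − 140·z − 65·x²·z + 36·x³ + 25·x·z² + 100·z²

(2 − 9·x + 5·z)·(x + 4)·(−9 + 5·z − 4·x)
= (2·x + 8 − 9·x² − 36·x + 5·x·z + 20·z)·(−9 + 5·z − 4·x)    [distributive law]
= (−34·x + 8 − 9·x² + 5·x·z + 20·z)·(−9 + 5·z − 4·x)    [combine like terms]
= 306·x − 170·x·z + 136·x² − 72 + 40·z − 32·x + 81·x² − 45·x²·z + 36·x³ − 45·x·z + 25·x·z² − 20·x²·z − 180·z + 100·z² − 80·x·z    [distributive law]
= 274·x − 295·x·z + 217·x² − 72 − 140·z − 65·x²·z + 36·x³ + 25·x·z² + 100·z²    [combine like terms]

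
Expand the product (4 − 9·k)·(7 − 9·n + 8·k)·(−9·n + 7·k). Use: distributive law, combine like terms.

(4 − 9·k)·(7 − 9·n + 8·k)·(−9·n + 7·k)
= (28 − 36·n + 32·k − 63·k + 81·k·n − 72·k^2)·(−9·n + 7·k)    [distributive law]
= (28 − 36·n − 31·k + 81·k·n − 72·k^2)·(−9·n + 7·k)    [combine like terms]
= −252·n + 196·k + 324·n^2 − 252·k·n + 279·k·n − 217·k^2 − 729·k·n^2 + 567·k^2·n + 648·k^2·n − 504·k^3    [distributive law]
= −252·n + 196·k + 324·n^2 + 27·k·n − 217·k^2 − 729·k·n^2 + 1215·k^2·n − 504·k^3    [combine like terms]

−252·n + 196·k + 324·n^2 + 27·k·n − 217·k^2 − 729·k·n^2 + 1215·k^2·n − 504·k^3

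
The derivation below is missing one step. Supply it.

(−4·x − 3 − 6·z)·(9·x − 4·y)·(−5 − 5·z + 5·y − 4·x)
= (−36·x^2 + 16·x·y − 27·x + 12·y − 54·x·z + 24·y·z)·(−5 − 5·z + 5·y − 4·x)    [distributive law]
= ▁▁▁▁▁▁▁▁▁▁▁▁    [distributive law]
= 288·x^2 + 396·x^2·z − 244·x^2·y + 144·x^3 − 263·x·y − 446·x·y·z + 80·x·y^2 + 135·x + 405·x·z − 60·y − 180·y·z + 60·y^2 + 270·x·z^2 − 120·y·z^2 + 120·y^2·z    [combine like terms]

Applying distributive law to the line above:

180·x^2 + 180·x^2·z − 180·x^2·y + 144·x^3 − 80·x·y − 80·x·y·z + 80·x·y^2 − 64·x^2·y + 135·x + 135·x·z − 135·x·y + 108·x^2 − 60·y − 60·y·z + 60·y^2 − 48·x·y + 270·x·z + 270·x·z^2 − 270·x·y·z + 216·x^2·z − 120·y·z − 120·y·z^2 + 120·y^2·z − 96·x·y·z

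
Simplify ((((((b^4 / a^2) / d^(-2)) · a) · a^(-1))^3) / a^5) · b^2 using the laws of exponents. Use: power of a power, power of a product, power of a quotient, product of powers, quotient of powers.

((((((b^4 / a^2) / d^(-2)) · a) · a^(-1))^3) / a^5) · b^2
= ((((((b^4 / a^2) / d^(-2)) · a)^3) · ((a^(-1))^3)) / a^5) · b^2    [power of a product]
= ((((((b^4 / a^2) / d^(-2))^3) · (a^3)) · ((a^(-1))^3)) / a^5) · b^2    [power of a product]
= ((((((b^4 / a^2)^3) / ((d^(-2))^3)) · (a^3)) · ((a^(-1))^3)) / a^5) · b^2    [power of a quotient]
= (((((((b^4)^3) / ((a^2)^3)) / ((d^(-2))^3)) · (a^3)) · ((a^(-1))^3)) / a^5) · b^2    [power of a quotient]
= (((((b^12 / ((a^2)^3)) / ((d^(-2))^3)) · (a^3)) · ((a^(-1))^3)) / a^5) · b^2    [power of a power]
= (((((b^12 / a^6) / ((d^(-2))^3)) · (a^3)) · ((a^(-1))^3)) / a^5) · b^2    [power of a power]
= (((((b^12 / a^6) / d^(-6)) · (a^3)) · ((a^(-1))^3)) / a^5) · b^2    [power of a power]
= (((((b^12 / a^6) / d^(-6)) · a^3) · a^(-3)) / a^5) · b^2    [power of a power]
= a^(-11)·b^14·d^6    [quotient of powers; product of powers]

a^(-11)·b^14·d^6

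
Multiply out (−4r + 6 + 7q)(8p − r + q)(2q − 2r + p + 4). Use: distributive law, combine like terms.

−187pqr + 68pr^2 − 32p^2r − 230pr + 30qr^2 − 8r^3 + 28r^2 − 36q^2r − 68qr + 326pq + 48p^2 + 192p − 24r + 40q^2 + 24q + 119pq^2 + 56p^2q + 14q^3

(−4r + 6 + 7q)(8p − r + q)(2q − 2r + p + 4)
= (−32pr + 4r^2 − 4qr + 48p − 6r + 6q + 56pq − 7qr + 7q^2)(2q − 2r + p + 4)    [distributive law]
= (−32pr + 4r^2 − 11qr + 48p − 6r + 6q + 56pq + 7q^2)(2q − 2r + p + 4)    [combine like terms]
= −64pqr + 64pr^2 − 32p^2r − 128pr + 8qr^2 − 8r^3 + 4pr^2 + 16r^2 − 22q^2r + 22qr^2 − 11pqr − 44qr + 96pq − 96pr + 48p^2 + 192p − 12qr + 12r^2 − 6pr − 24r + 12q^2 − 12qr + 6pq + 24q + 112pq^2 − 112pqr + 56p^2q + 224pq + 14q^3 − 14q^2r + 7pq^2 + 28q^2    [distributive law]
= −187pqr + 68pr^2 − 32p^2r − 230pr + 30qr^2 − 8r^3 + 28r^2 − 36q^2r − 68qr + 326pq + 48p^2 + 192p − 24r + 40q^2 + 24q + 119pq^2 + 56p^2q + 14q^3    [combine like terms]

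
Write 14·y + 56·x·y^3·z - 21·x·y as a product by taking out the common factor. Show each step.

7·y(2 + 8·x·y^2·z - 3·x)

14·y + 56·x·y^3·z - 21·x·y
= 7(2·y + 8·x·y^3·z - 3·x·y)    [factor out 7]
= 7·y(2 + 8·x·y^2·z - 3·x)    [factor out y]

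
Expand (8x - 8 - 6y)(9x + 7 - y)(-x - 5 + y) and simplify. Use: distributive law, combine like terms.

-72x^3 - 344x^2 + 134x^2y + 136x + 328xy - 68xy^2 + 280 + 114y - 64y^2 + 6y^3

(8x - 8 - 6y)(9x + 7 - y)(-x - 5 + y)
= (72x^2 + 56x - 8xy - 72x - 56 + 8y - 54xy - 42y + 6y^2)(-x - 5 + y)    [distributive law]
= (72x^2 - 16x - 62xy - 56 - 34y + 6y^2)(-x - 5 + y)    [combine like terms]
= -72x^3 - 360x^2 + 72x^2y + 16x^2 + 80x - 16xy + 62x^2y + 310xy - 62xy^2 + 56x + 280 - 56y + 34xy + 170y - 34y^2 - 6xy^2 - 30y^2 + 6y^3    [distributive law]
= -72x^3 - 344x^2 + 134x^2y + 136x + 328xy - 68xy^2 + 280 + 114y - 64y^2 + 6y^3    [combine like terms]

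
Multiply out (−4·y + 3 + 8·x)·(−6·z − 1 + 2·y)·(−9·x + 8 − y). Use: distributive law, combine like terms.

−168·x·y·z + 210·y·z − 24·y^2·z + 46·x·y + 83·y − 74·y^2 + 56·x·y^2 + 8·y^3 − 222·x·z − 144·z − 37·x − 24 + 432·x^2·z + 72·x^2 − 144·x^2·y

(−4·y + 3 + 8·x)·(−6·z − 1 + 2·y)·(−9·x + 8 − y)
= (24·y·z + 4·y − 8·y^2 − 18·z − 3 + 6·y − 48·x·z − 8·x + 16·x·y)·(−9·x + 8 − y)    [distributive law]
= (24·y·z + 10·y − 8·y^2 − 18·z − 3 − 48·x·z − 8·x + 16·x·y)·(−9·x + 8 − y)    [combine like terms]
= −216·x·y·z + 192·y·z − 24·y^2·z − 90·x·y + 80·y − 10·y^2 + 72·x·y^2 − 64·y^2 + 8·y^3 + 162·x·z − 144·z + 18·y·z + 27·x − 24 + 3·y + 432·x^2·z − 384·x·z + 48·x·y·z + 72·x^2 − 64·x + 8·x·y − 144·x^2·y + 128·x·y − 16·x·y^2    [distributive law]
= −168·x·y·z + 210·y·z − 24·y^2·z + 46·x·y + 83·y − 74·y^2 + 56·x·y^2 + 8·y^3 − 222·x·z − 144·z − 37·x − 24 + 432·x^2·z + 72·x^2 − 144·x^2·y    [combine like terms]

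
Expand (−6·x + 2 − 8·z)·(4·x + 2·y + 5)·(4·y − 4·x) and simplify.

−48·x²·y + 96·x³ − 48·x·y² − 104·x·y + 88·x² + 16·y² + 40·y − 40·x − 64·x·y·z + 128·x²·z − 64·y²·z − 160·y·z + 160·x·z

(−6·x + 2 − 8·z)·(4·x + 2·y + 5)·(4·y − 4·x)
= (−24·x² − 12·x·y − 30·x + 8·x + 4·y + 10 − 32·x·z − 16·y·z − 40·z)·(4·y − 4·x)    [distributive law]
= (−24·x² − 12·x·y − 22·x + 4·y + 10 − 32·x·z − 16·y·z − 40·z)·(4·y − 4·x)    [combine like terms]
= −96·x²·y + 96·x³ − 48·x·y² + 48·x²·y − 88·x·y + 88·x² + 16·y² − 16·x·y + 40·y − 40·x − 128·x·y·z + 128·x²·z − 64·y²·z + 64·x·y·z − 160·y·z + 160·x·z    [distributive law]
= −48·x²·y + 96·x³ − 48·x·y² − 104·x·y + 88·x² + 16·y² + 40·y − 40·x − 64·x·y·z + 128·x²·z − 64·y²·z − 160·y·z + 160·x·z    [combine like terms]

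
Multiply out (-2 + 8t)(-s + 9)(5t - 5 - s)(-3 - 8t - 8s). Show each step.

3602st - 2584st^2 + 168s^2t - 744s - 58s^2 + 16s^3 + 630t + 2520t^2 - 270 + 320st^3 + 256s^2t^2 - 64s^3t - 2880t^3

(-2 + 8t)(-s + 9)(5t - 5 - s)(-3 - 8t - 8s)
= (2s - 18 - 8st + 72t)(5t - 5 - s)(-3 - 8t - 8s)    [distributive law]
= (10st - 10s - 2s^2 - 90t + 90 + 18s - 40st^2 + 40st + 8s^2t + 360t^2 - 360t - 72st)(-3 - 8t - 8s)    [distributive law]
= (-22st + 8s - 2s^2 - 450t + 90 - 40st^2 + 8s^2t + 360t^2)(-3 - 8t - 8s)    [combine like terms]
= 66st + 176st^2 + 176s^2t - 24s - 64st - 64s^2 + 6s^2 + 16s^2t + 16s^3 + 1350t + 3600t^2 + 3600st - 270 - 720t - 720s + 120st^2 + 320st^3 + 320s^2t^2 - 24s^2t - 64s^2t^2 - 64s^3t - 1080t^2 - 2880t^3 - 2880st^2    [distributive law]
= 3602st - 2584st^2 + 168s^2t - 744s - 58s^2 + 16s^3 + 630t + 2520t^2 - 270 + 320st^3 + 256s^2t^2 - 64s^3t - 2880t^3    [combine like terms]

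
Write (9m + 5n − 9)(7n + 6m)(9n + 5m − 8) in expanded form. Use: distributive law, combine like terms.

(9m + 5n − 9)(7n + 6m)(9n + 5m − 8)
= (63mn + 54m^2 + 35n^2 + 30mn − 63n − 54m)(9n + 5m − 8)    [distributive law]
= (93mn + 54m^2 + 35n^2 − 63n − 54m)(9n + 5m − 8)    [combine like terms]
= 837mn^2 + 465m^2n − 744mn + 486m^2n + 270m^3 − 432m^2 + 315n^3 + 175mn^2 − 280n^2 − 567n^2 − 315mn + 504n − 486mn − 270m^2 + 432m    [distributive law]
= 1012mn^2 + 951m^2n − 1545mn + 270m^3 − 702m^2 + 315n^3 − 847n^2 + 504n + 432m    [combine like terms]

1012mn^2 + 951m^2n − 1545mn + 270m^3 − 702m^2 + 315n^3 − 847n^2 + 504n + 432m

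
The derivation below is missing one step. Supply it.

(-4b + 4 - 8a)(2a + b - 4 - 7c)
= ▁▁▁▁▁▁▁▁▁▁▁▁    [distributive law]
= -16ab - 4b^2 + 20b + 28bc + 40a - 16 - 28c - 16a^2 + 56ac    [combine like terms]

After distributive law, the bracketed line is:

-8ab - 4b^2 + 16b + 28bc + 8a + 4b - 16 - 28c - 16a^2 - 8ab + 32a + 56ac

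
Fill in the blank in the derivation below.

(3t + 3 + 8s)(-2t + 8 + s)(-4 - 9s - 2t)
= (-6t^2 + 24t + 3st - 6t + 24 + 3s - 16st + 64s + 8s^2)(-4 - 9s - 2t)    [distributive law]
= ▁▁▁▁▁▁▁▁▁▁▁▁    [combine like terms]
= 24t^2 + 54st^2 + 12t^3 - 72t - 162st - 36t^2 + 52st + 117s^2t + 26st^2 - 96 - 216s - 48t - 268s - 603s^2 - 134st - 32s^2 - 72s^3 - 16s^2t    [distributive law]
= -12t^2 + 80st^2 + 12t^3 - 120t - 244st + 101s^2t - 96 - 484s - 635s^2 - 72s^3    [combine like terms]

Applying combine like terms to the line above:

(-6t^2 + 18t - 13st + 24 + 67s + 8s^2)(-4 - 9s - 2t)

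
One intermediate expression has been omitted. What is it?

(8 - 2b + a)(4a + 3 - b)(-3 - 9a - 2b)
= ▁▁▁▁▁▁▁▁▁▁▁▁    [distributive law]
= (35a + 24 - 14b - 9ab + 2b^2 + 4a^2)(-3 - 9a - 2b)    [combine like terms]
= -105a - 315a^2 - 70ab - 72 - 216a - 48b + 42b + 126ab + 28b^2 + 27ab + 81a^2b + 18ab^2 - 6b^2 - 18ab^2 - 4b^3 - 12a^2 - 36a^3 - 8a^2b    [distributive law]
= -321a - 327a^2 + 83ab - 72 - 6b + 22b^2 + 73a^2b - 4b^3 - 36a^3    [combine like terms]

After distributive law, the bracketed line is:

(32a + 24 - 8b - 8ab - 6b + 2b^2 + 4a^2 + 3a - ab)(-3 - 9a - 2b)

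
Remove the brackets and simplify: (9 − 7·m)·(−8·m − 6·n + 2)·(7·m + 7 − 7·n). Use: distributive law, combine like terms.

−210·m² − 476·m + 518·m·n − 504·n + 378·n² + 126 + 392·m³ − 98·m²·n − 294·m·n²

(9 − 7·m)·(−8·m − 6·n + 2)·(7·m + 7 − 7·n)
= (−72·m − 54·n + 18 + 56·m² + 42·m·n − 14·m)·(7·m + 7 − 7·n)    [distributive law]
= (−86·m − 54·n + 18 + 56·m² + 42·m·n)·(7·m + 7 − 7·n)    [combine like terms]
= −602·m² − 602·m + 602·m·n − 378·m·n − 378·n + 378·n² + 126·m + 126 − 126·n + 392·m³ + 392·m² − 392·m²·n + 294·m²·n + 294·m·n − 294·m·n²    [distributive law]
= −210·m² − 476·m + 518·m·n − 504·n + 378·n² + 126 + 392·m³ − 98·m²·n − 294·m·n²    [combine like terms]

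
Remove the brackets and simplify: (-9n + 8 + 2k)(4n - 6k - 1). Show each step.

-36n^2 + 62kn + 41n - 50k - 8 - 12k^2

(-9n + 8 + 2k)(4n - 6k - 1)
= -36n^2 + 54kn + 9n + 32n - 48k - 8 + 8kn - 12k^2 - 2k    [distributive law]
= -36n^2 + 62kn + 41n - 50k - 8 - 12k^2    [combine like terms]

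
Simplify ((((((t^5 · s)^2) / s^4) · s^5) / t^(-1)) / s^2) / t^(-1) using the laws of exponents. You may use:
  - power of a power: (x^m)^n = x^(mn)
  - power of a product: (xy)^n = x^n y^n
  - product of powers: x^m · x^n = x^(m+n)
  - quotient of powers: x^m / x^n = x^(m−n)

s·t^12

((((((t^5 · s)^2) / s^4) · s^5) / t^(-1)) / s^2) / t^(-1)
= (((((((t^5)^2) · (s^2)) / s^4) · s^5) / t^(-1)) / s^2) / t^(-1)    [power of a product]
= (((((t^10 · (s^2)) / s^4) · s^5) / t^(-1)) / s^2) / t^(-1)    [power of a power]
= s·t^12    [quotient of powers; product of powers]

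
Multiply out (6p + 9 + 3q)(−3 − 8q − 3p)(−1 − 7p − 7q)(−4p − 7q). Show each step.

(6p + 9 + 3q)(−3 − 8q − 3p)(−1 − 7p − 7q)(−4p − 7q)
= (−18p − 48pq − 18p^2 − 27 − 72q − 27p − 9q − 24q^2 − 9pq)(−1 − 7p − 7q)(−4p − 7q)    [distributive law]
= (−45p − 57pq − 18p^2 − 27 − 81q − 24q^2)(−1 − 7p − 7q)(−4p − 7q)    [combine like terms]
= (45p + 315p^2 + 315pq + 57pq + 399p^2q + 399pq^2 + 18p^2 + 126p^3 + 126p^2q + 27 + 189p + 189q + 81q + 567pq + 567q^2 + 24q^2 + 168pq^2 + 168q^3)(−4p − 7q)    [distributive law]
= (234p + 333p^2 + 939pq + 525p^2q + 567pq^2 + 126p^3 + 27 + 270q + 591q^2 + 168q^3)(−4p − 7q)    [combine like terms]
= −936p^2 − 1638pq − 1332p^3 − 2331p^2q − 3756p^2q − 6573pq^2 − 2100p^3q − 3675p^2q^2 − 2268p^2q^2 − 3969pq^3 − 504p^4 − 882p^3q − 108p − 189q − 1080pq − 1890q^2 − 2364pq^2 − 4137q^3 − 672pq^3 − 1176q^4    [distributive law]
= −936p^2 − 2718pq − 1332p^3 − 6087p^2q − 8937pq^2 − 2982p^3q − 5943p^2q^2 − 4641pq^3 − 504p^4 − 108p − 189q − 1890q^2 − 4137q^3 − 1176q^4    [combine like terms]

−936p^2 − 2718pq − 1332p^3 − 6087p^2q − 8937pq^2 − 2982p^3q − 5943p^2q^2 − 4641pq^3 − 504p^4 − 108p − 189q − 1890q^2 − 4137q^3 − 1176q^4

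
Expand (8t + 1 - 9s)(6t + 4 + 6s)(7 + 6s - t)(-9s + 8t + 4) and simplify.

(8t + 1 - 9s)(6t + 4 + 6s)(7 + 6s - t)(-9s + 8t + 4)
= (48t^2 + 32t + 48st + 6t + 4 + 6s - 54st - 36s - 54s^2)(7 + 6s - t)(-9s + 8t + 4)    [distributive law]
= (48t^2 + 38t - 6st + 4 - 30s - 54s^2)(7 + 6s - t)(-9s + 8t + 4)    [combine like terms]
= (336t^2 + 288st^2 - 48t^3 + 266t + 228st - 38t^2 - 42st - 36s^2t + 6st^2 + 28 + 24s - 4t - 210s - 180s^2 + 30st - 378s^2 - 324s^3 + 54s^2t)(-9s + 8t + 4)    [distributive law]
= (298t^2 + 294st^2 - 48t^3 + 262t + 216st + 18s^2t + 28 - 186s - 558s^2 - 324s^3)(-9s + 8t + 4)    [combine like terms]
= -2682st^2 + 2384t^3 + 1192t^2 - 2646s^2t^2 + 2352st^3 + 1176st^2 + 432st^3 - 384t^4 - 192t^3 - 2358st + 2096t^2 + 1048t - 1944s^2t + 1728st^2 + 864st - 162s^3t + 144s^2t^2 + 72s^2t - 252s + 224t + 112 + 1674s^2 - 1488st - 744s + 5022s^3 - 4464s^2t - 2232s^2 + 2916s^4 - 2592s^3t - 1296s^3    [distributive law]
= 222st^2 + 2192t^3 + 3288t^2 - 2502s^2t^2 + 2784st^3 - 384t^4 - 2982st + 1272t - 6336s^2t - 2754s^3t - 996s + 112 - 558s^2 + 3726s^3 + 2916s^4    [combine like terms]

222st^2 + 2192t^3 + 3288t^2 - 2502s^2t^2 + 2784st^3 - 384t^4 - 2982st + 1272t - 6336s^2t - 2754s^3t - 996s + 112 - 558s^2 + 3726s^3 + 2916s^4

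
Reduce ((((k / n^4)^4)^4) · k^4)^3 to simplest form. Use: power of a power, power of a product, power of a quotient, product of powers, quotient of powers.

((((k / n^4)^4)^4) · k^4)^3
= ((((k / n^4)^4)^4)^3) · ((k^4)^3)    [power of a product]
= (((k / n^4)^4)^12) · ((k^4)^3)    [power of a power]
= ((k / n^4)^48) · ((k^4)^3)    [power of a power]
= ((k^48) / ((n^4)^48)) · ((k^4)^3)    [power of a quotient]
= (k^48 / n^192) · ((k^4)^3)    [power of a power]
= (k^48 / n^192) · k^12    [power of a power]
= k^60n^(-192)    [quotient of powers; product of powers]

k^60n^(-192)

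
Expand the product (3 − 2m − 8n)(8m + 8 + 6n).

(3 − 2m − 8n)(8m + 8 + 6n)
= 24m + 24 + 18n − 16m^2 − 16m − 12mn − 64mn − 64n − 48n^2    [distributive law]
= 8m + 24 − 46n − 16m^2 − 76mn − 48n^2    [combine like terms]

8m + 24 − 46n − 16m^2 − 76mn − 48n^2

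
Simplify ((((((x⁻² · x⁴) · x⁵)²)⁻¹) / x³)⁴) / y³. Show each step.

x⁻⁶⁸y⁻³

((((((x⁻² · x⁴) · x⁵)²)⁻¹) / x³)⁴) / y³
= ((((((x⁻² · x⁴) · x⁵)²)⁻¹)⁴) / ((x³)⁴)) / y³    [power of a quotient]
= (((((x⁻² · x⁴) · x⁵)²)⁻⁴) / ((x³)⁴)) / y³    [power of a power]
= ((((x⁻² · x⁴) · x⁵)⁻⁸) / ((x³)⁴)) / y³    [power of a power]
= ((((x⁻² · x⁴)⁻⁸) · ((x⁵)⁻⁸)) / ((x³)⁴)) / y³    [power of a product]
= (((((x⁻²)⁻⁸) · ((x⁴)⁻⁸)) · ((x⁵)⁻⁸)) / ((x³)⁴)) / y³    [power of a product]
= (((x¹⁶ · ((x⁴)⁻⁸)) · ((x⁵)⁻⁸)) / ((x³)⁴)) / y³    [power of a power]
= (((x¹⁶ · x⁻³²) · ((x⁵)⁻⁸)) / ((x³)⁴)) / y³    [power of a power]
= ((x⁻¹⁶ · ((x⁵)⁻⁸)) / ((x³)⁴)) / y³    [product of powers]
= ((x⁻¹⁶ · x⁻⁴⁰) / ((x³)⁴)) / y³    [power of a power]
= (x⁻⁵⁶ / ((x³)⁴)) / y³    [product of powers]
= (x⁻⁵⁶ / x¹²) / y³    [power of a power]
= x⁻⁶⁸ / y³    [quotient of powers]
= x⁻⁶⁸y⁻³    [quotient of powers]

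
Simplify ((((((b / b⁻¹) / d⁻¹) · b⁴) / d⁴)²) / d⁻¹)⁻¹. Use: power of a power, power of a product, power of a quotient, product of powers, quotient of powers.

((((((b / b⁻¹) / d⁻¹) · b⁴) / d⁴)²) / d⁻¹)⁻¹
= ((((((b / b⁻¹) / d⁻¹) · b⁴) / d⁴)²)⁻¹) / ((d⁻¹)⁻¹)    [power of a quotient]
= (((((b / b⁻¹) / d⁻¹) · b⁴) / d⁴)⁻²) / ((d⁻¹)⁻¹)    [power of a power]
= (((((b / b⁻¹) / d⁻¹) · b⁴)⁻²) / ((d⁴)⁻²)) / ((d⁻¹)⁻¹)    [power of a quotient]
= (((((b / b⁻¹) / d⁻¹)⁻²) · ((b⁴)⁻²)) / ((d⁴)⁻²)) / ((d⁻¹)⁻¹)    [power of a product]
= (((((b / b⁻¹)⁻²) / ((d⁻¹)⁻²)) · ((b⁴)⁻²)) / ((d⁴)⁻²)) / ((d⁻¹)⁻¹)    [power of a quotient]
= (((((b⁻²) / ((b⁻¹)⁻²)) / ((d⁻¹)⁻²)) · ((b⁴)⁻²)) / ((d⁴)⁻²)) / ((d⁻¹)⁻¹)    [power of a quotient]
= ((((b⁻² / b²) / ((d⁻¹)⁻²)) · ((b⁴)⁻²)) / ((d⁴)⁻²)) / ((d⁻¹)⁻¹)    [power of a power]
= (((b⁻⁴ / ((d⁻¹)⁻²)) · ((b⁴)⁻²)) / ((d⁴)⁻²)) / ((d⁻¹)⁻¹)    [quotient of powers]
= (((b⁻⁴ / d²) · ((b⁴)⁻²)) / ((d⁴)⁻²)) / ((d⁻¹)⁻¹)    [power of a power]
= (((b⁻⁴ / d²) · b⁻⁸) / ((d⁴)⁻²)) / ((d⁻¹)⁻¹)    [power of a power]
= (((b⁻⁴ / d²) · b⁻⁸) / d⁻⁸) / ((d⁻¹)⁻¹)    [power of a power]
= (((b⁻⁴ / d²) · b⁻⁸) / d⁻⁸) / d    [power of a power]
= b⁻¹²d⁵    [quotient of powers; product of powers]

b⁻¹²d⁵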